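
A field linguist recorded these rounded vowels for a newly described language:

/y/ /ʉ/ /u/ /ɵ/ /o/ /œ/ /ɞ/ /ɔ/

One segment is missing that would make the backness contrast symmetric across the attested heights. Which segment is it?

height            front     central   back    
high              y         ʉ         u       
high-mid          —         ɵ         o       
low-mid           œ         ɞ         ɔ       
The high-mid row has no front member, so the gap is the high-mid front rounded vowel /ø/.

/ø/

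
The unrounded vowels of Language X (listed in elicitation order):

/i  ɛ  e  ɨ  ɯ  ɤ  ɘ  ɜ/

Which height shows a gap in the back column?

low-mid

Front: /i/ (high), /e/ (high-mid), /ɛ/ (low-mid).
Central: /ɨ/ (high), /ɘ/ (high-mid), /ɜ/ (low-mid).
Back: /ɯ/ (high), /ɤ/ (high-mid).
Every height has a back member except low-mid, where /ʌ/ would be expected.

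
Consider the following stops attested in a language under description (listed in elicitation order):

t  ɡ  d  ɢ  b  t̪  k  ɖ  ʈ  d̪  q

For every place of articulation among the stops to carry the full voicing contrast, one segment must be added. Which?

/p/

bilabial: voiceless —, voiced /b/.
dental: voiceless /t̪/, voiced /d̪/.
alveolar: voiceless /t/, voiced /d/.
retroflex: voiceless /ʈ/, voiced /ɖ/.
velar: voiceless /k/, voiced /ɡ/.
uvular: voiceless /q/, voiced /ɢ/.
The bilabial row has no voiceless member, so the gap is the voiceless bilabial stop /p/.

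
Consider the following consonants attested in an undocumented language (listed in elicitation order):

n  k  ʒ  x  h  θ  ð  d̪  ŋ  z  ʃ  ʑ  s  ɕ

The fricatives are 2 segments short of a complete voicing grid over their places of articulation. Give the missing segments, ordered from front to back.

/ɣ/, /ɦ/

Voiceless: /θ/ (dental), /s/ (alveolar), /ʃ/ (postalveolar), /ɕ/ (alveolo-palatal), /x/ (velar), /h/ (glottal).
Voiced: /ð/ (dental), /z/ (alveolar), /ʒ/ (postalveolar), /ʑ/ (alveolo-palatal).
Gaps, from front to back: velar lacks voiced (/ɣ/); glottal lacks voiced (/ɦ/).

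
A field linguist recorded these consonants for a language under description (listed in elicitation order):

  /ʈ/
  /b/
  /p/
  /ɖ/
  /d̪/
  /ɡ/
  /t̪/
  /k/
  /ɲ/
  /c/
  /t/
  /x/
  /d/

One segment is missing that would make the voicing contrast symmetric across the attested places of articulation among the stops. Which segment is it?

/ɟ/

place of articulation  voiceless  voiced  
bilabial          p         b       
dental            t̪        d̪      
alveolar          t         d       
retroflex         ʈ         ɖ       
palatal           c         —       
velar             k         ɡ       
The palatal row has no voiced member, so the gap is the voiced palatal stop /ɟ/.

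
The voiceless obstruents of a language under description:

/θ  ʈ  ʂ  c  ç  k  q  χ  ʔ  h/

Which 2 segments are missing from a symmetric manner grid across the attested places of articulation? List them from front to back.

/t̪/, /x/

Stop: /ʈ/ (retroflex), /c/ (palatal), /k/ (velar), /q/ (uvular), /ʔ/ (glottal).
Fricative: /θ/ (dental), /ʂ/ (retroflex), /ç/ (palatal), /χ/ (uvular), /h/ (glottal).
Gaps, from front to back: dental lacks stop (/t̪/); velar lacks fricative (/x/).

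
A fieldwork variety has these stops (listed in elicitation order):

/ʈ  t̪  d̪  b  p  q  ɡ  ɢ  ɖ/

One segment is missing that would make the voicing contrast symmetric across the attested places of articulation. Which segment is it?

place of articulation  voiceless  voiced  
bilabial          p         b       
dental            t̪        d̪      
retroflex         ʈ         ɖ       
velar             —         ɡ       
uvular            q         ɢ       
The velar row has no voiceless member, so the gap is the voiceless velar stop /k/.

/k/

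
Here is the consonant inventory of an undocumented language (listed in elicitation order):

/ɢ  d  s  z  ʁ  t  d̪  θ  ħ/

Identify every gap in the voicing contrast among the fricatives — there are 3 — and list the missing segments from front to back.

dental: voiceless /θ/, voiced —.
alveolar: voiceless /s/, voiced /z/.
uvular: voiceless —, voiced /ʁ/.
pharyngeal: voiceless /ħ/, voiced —.
Gaps, from front to back: dental lacks voiced (/ð/); uvular lacks voiceless (/χ/); pharyngeal lacks voiced (/ʕ/).

/ð/, /χ/, /ʕ/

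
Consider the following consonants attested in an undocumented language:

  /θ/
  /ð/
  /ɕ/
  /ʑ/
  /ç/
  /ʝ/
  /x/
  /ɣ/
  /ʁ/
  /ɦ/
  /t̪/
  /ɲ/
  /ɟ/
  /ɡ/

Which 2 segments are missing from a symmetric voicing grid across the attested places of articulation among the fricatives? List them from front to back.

/χ/, /h/

Voiceless: /θ/ (dental), /ɕ/ (alveolo-palatal), /ç/ (palatal), /x/ (velar).
Voiced: /ð/ (dental), /ʑ/ (alveolo-palatal), /ʝ/ (palatal), /ɣ/ (velar), /ʁ/ (uvular), /ɦ/ (glottal).
Gaps, from front to back: uvular lacks voiceless (/χ/); glottal lacks voiceless (/h/).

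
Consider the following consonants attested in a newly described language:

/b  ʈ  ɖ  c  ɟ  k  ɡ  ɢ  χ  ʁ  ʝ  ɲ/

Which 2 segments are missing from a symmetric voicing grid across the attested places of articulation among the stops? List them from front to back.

place of articulation  voiceless  voiced  
bilabial          —         b       
retroflex         ʈ         ɖ       
palatal           c         ɟ       
velar             k         ɡ       
uvular            —         ɢ       
Gaps, from front to back: bilabial lacks voiceless (/p/); uvular lacks voiceless (/q/).

/p/, /q/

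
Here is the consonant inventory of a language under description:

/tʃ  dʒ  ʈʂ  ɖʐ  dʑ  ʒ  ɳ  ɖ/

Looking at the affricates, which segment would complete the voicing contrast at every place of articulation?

/tɕ/

postalveolar: voiceless /tʃ/, voiced /dʒ/.
retroflex: voiceless /ʈʂ/, voiced /ɖʐ/.
alveolo-palatal: voiceless —, voiced /dʑ/.
The alveolo-palatal row has no voiceless member, so the gap is the voiceless alveolo-palatal affricate /tɕ/.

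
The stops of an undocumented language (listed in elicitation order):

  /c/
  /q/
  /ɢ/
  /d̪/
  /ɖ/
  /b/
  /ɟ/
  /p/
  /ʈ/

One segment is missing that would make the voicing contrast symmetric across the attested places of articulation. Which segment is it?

place of articulation  voiceless  voiced  
bilabial          p         b       
dental            —         d̪      
retroflex         ʈ         ɖ       
palatal           c         ɟ       
uvular            q         ɢ       
The dental row has no voiceless member, so the gap is the voiceless dental stop /t̪/.

/t̪/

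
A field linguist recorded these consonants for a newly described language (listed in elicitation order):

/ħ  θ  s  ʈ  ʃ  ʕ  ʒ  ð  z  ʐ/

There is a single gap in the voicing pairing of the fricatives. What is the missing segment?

/ʂ/

place of articulation  voiceless  voiced  
dental            θ         ð       
alveolar          s         z       
postalveolar      ʃ         ʒ       
retroflex         —         ʐ       
pharyngeal        ħ         ʕ       
The retroflex row has no voiceless member, so the gap is the voiceless retroflex fricative /ʂ/.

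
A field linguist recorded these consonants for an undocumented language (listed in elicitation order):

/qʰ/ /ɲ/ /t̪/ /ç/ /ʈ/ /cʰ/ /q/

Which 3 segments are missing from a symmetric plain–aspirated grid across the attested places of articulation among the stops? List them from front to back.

/t̪ʰ/, /ʈʰ/, /c/

place of articulation  plain     aspirated
dental            t̪        —       
retroflex         ʈ         —       
palatal           —         cʰ      
uvular            q         qʰ      
Gaps, from front to back: dental lacks aspirated (/t̪ʰ/); retroflex lacks aspirated (/ʈʰ/); palatal lacks plain (/c/).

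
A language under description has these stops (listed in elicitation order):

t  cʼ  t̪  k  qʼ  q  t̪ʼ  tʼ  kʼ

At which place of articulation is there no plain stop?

palatal

Plain: /t̪/ (dental), /t/ (alveolar), /k/ (velar), /q/ (uvular).
Ejective: /t̪ʼ/ (dental), /tʼ/ (alveolar), /cʼ/ (palatal), /kʼ/ (velar), /qʼ/ (uvular).
Every place of articulation has a plain member except palatal, where /c/ would be expected.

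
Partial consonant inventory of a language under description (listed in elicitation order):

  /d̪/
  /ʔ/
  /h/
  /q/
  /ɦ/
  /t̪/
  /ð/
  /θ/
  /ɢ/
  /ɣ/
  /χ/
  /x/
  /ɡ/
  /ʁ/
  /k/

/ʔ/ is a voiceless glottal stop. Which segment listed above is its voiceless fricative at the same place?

The voiceless fricative at the same place is a voiceless glottal fricative — in this inventory, /h/.

/h/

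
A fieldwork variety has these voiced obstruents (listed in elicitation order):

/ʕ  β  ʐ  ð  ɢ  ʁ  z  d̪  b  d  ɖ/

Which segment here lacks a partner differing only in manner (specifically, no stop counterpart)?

Bilabial: /b/ ~ /β/
Dental: /d̪/ ~ /ð/
Alveolar: /d/ ~ /z/
Retroflex: /ɖ/ ~ /ʐ/
Uvular: /ɢ/ ~ /ʁ/
Pharyngeal: only /ʕ/ (fricative); no stop partner.
So /ʕ/ is the unpaired segment.

/ʕ/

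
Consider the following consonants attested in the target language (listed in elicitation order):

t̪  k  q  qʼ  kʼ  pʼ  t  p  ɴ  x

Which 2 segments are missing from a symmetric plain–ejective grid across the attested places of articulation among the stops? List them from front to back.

/t̪ʼ/, /tʼ/

place of articulation  plain     ejective
bilabial          p         pʼ      
dental            t̪        —       
alveolar          t         —       
velar             k         kʼ      
uvular            q         qʼ      
Gaps, from front to back: dental lacks ejective (/t̪ʼ/); alveolar lacks ejective (/tʼ/).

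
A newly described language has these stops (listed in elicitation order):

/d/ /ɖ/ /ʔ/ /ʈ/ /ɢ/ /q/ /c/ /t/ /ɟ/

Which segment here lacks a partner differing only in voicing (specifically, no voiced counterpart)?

/ʔ/

Alveolar: /t/ ~ /d/
Retroflex: /ʈ/ ~ /ɖ/
Palatal: /c/ ~ /ɟ/
Uvular: /q/ ~ /ɢ/
Glottal: only /ʔ/ (voiceless); no voiced partner.
So /ʔ/ is the unpaired segment.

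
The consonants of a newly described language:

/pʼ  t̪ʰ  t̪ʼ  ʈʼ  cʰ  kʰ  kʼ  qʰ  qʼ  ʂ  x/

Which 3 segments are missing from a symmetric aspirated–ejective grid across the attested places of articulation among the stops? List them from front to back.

/pʰ/, /ʈʰ/, /cʼ/

Aspirated: /t̪ʰ/ (dental), /cʰ/ (palatal), /kʰ/ (velar), /qʰ/ (uvular).
Ejective: /pʼ/ (bilabial), /t̪ʼ/ (dental), /ʈʼ/ (retroflex), /kʼ/ (velar), /qʼ/ (uvular).
Gaps, from front to back: bilabial lacks aspirated (/pʰ/); retroflex lacks aspirated (/ʈʰ/); palatal lacks ejective (/cʼ/).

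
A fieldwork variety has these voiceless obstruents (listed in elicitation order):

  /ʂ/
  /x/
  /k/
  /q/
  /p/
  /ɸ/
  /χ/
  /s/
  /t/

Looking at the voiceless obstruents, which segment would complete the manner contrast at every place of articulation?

bilabial: stop /p/, fricative /ɸ/.
alveolar: stop /t/, fricative /s/.
retroflex: stop —, fricative /ʂ/.
velar: stop /k/, fricative /x/.
uvular: stop /q/, fricative /χ/.
The retroflex row has no stop member, so the gap is the retroflex stop /ʈ/.

/ʈ/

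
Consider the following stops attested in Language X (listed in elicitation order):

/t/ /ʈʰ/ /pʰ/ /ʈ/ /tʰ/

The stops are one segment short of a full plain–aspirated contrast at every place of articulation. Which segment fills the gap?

/p/

place of articulation  plain     aspirated
bilabial          —         pʰ      
alveolar          t         tʰ      
retroflex         ʈ         ʈʰ      
The bilabial row has no plain member, so the gap is the plain bilabial stop /p/.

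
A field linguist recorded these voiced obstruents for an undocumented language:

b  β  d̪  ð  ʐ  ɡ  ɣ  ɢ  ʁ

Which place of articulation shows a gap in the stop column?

retroflex

place of articulation  stop      fricative
bilabial          b         β       
dental            d̪        ð       
retroflex         —         ʐ       
velar             ɡ         ɣ       
uvular            ɢ         ʁ       
Every place of articulation has a stop member except retroflex, where /ɖ/ would be expected.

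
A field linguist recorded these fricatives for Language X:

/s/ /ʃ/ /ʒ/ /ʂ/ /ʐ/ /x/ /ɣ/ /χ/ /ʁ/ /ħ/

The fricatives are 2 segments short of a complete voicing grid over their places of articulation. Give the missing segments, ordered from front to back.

alveolar: voiceless /s/, voiced —.
postalveolar: voiceless /ʃ/, voiced /ʒ/.
retroflex: voiceless /ʂ/, voiced /ʐ/.
velar: voiceless /x/, voiced /ɣ/.
uvular: voiceless /χ/, voiced /ʁ/.
pharyngeal: voiceless /ħ/, voiced —.
Gaps, from front to back: alveolar lacks voiced (/z/); pharyngeal lacks voiced (/ʕ/).

/z/, /ʕ/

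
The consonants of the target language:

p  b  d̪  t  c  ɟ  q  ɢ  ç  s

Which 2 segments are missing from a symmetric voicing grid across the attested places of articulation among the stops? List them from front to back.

Voiceless: /p/ (bilabial), /t/ (alveolar), /c/ (palatal), /q/ (uvular).
Voiced: /b/ (bilabial), /d̪/ (dental), /ɟ/ (palatal), /ɢ/ (uvular).
Gaps, from front to back: dental lacks voiceless (/t̪/); alveolar lacks voiced (/d/).

/t̪/, /d/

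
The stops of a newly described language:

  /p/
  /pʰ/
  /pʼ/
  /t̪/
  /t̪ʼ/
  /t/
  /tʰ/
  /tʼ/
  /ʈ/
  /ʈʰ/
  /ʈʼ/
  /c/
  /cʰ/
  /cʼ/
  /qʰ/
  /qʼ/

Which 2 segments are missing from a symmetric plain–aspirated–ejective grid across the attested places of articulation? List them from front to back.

place of articulation  plain     aspirated  ejective
bilabial          p         pʰ        pʼ      
dental            t̪        —         t̪ʼ     
alveolar          t         tʰ        tʼ      
retroflex         ʈ         ʈʰ        ʈʼ      
palatal           c         cʰ        cʼ      
uvular            —         qʰ        qʼ      
Gaps, from front to back: dental lacks aspirated (/t̪ʰ/); uvular lacks plain (/q/).

/t̪ʰ/, /q/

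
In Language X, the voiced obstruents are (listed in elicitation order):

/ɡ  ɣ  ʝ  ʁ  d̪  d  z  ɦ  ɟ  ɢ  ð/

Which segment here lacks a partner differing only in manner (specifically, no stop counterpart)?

/ɦ/

Dental: /d̪/ ~ /ð/
Alveolar: /d/ ~ /z/
Palatal: /ɟ/ ~ /ʝ/
Velar: /ɡ/ ~ /ɣ/
Uvular: /ɢ/ ~ /ʁ/
Glottal: only /ɦ/ (fricative); no stop partner.
So /ɦ/ is the unpaired segment.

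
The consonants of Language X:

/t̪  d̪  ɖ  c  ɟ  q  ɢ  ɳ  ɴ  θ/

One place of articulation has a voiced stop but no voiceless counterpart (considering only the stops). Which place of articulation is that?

retroflex

place of articulation  voiceless  voiced  
dental            t̪        d̪      
retroflex         —         ɖ       
palatal           c         ɟ       
uvular            q         ɢ       
Every place of articulation has a voiceless member except retroflex, where /ʈ/ would be expected.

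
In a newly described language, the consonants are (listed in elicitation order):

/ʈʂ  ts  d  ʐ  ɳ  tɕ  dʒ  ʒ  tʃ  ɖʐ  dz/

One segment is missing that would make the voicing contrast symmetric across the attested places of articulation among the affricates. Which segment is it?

place of articulation  voiceless  voiced  
alveolar          ts        dz      
postalveolar      tʃ        dʒ      
retroflex         ʈʂ        ɖʐ      
alveolo-palatal   tɕ        —       
The alveolo-palatal row has no voiced member, so the gap is the voiced alveolo-palatal affricate /dʑ/.

/dʑ/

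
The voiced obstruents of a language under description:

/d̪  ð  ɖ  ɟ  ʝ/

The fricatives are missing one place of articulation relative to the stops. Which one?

retroflex

Stop: /d̪/ (dental), /ɖ/ (retroflex), /ɟ/ (palatal).
Fricative: /ð/ (dental), /ʝ/ (palatal).
Every place of articulation has a fricative member except retroflex, where /ʐ/ would be expected.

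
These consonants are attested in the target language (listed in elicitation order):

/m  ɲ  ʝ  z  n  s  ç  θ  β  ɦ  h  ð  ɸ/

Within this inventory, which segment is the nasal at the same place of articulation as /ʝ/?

/ɲ/

/ʝ/ is a voiced palatal fricative.
The nasal at the same place is a palatal nasal — in this inventory, /ɲ/.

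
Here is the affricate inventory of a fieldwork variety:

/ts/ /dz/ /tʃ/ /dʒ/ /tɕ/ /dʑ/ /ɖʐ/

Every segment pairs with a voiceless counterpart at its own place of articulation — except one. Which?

/ɖʐ/

Alveolar: /ts/ ~ /dz/
Postalveolar: /tʃ/ ~ /dʒ/
Alveolo-palatal: /tɕ/ ~ /dʑ/
Retroflex: only /ɖʐ/ (voiced); no voiceless partner.
So /ɖʐ/ is the unpaired segment.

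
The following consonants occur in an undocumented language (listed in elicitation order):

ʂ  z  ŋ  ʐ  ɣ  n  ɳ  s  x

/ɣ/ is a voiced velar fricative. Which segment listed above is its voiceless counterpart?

The voiceless counterpart is a voiceless velar fricative — in this inventory, /x/.

/x/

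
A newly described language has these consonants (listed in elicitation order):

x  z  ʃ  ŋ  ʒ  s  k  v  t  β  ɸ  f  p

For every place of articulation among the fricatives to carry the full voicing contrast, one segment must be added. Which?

Voiceless: /ɸ/ (bilabial), /f/ (labiodental), /s/ (alveolar), /ʃ/ (postalveolar), /x/ (velar).
Voiced: /β/ (bilabial), /v/ (labiodental), /z/ (alveolar), /ʒ/ (postalveolar).
The velar row has no voiced member, so the gap is the voiced velar fricative /ɣ/.

/ɣ/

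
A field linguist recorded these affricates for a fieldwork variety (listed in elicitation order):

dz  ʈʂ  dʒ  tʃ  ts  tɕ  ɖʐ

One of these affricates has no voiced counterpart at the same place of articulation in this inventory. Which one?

Alveolar: /ts/ ~ /dz/
Postalveolar: /tʃ/ ~ /dʒ/
Retroflex: /ʈʂ/ ~ /ɖʐ/
Alveolo-palatal: only /tɕ/ (voiceless); no voiced partner.
So /tɕ/ is the unpaired segment.

/tɕ/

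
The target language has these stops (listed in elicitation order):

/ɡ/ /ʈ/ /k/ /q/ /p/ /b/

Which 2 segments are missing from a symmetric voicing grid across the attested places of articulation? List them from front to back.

place of articulation  voiceless  voiced  
bilabial          p         b       
retroflex         ʈ         —       
velar             k         ɡ       
uvular            q         —       
Gaps, from front to back: retroflex lacks voiced (/ɖ/); uvular lacks voiced (/ɢ/).

/ɖ/, /ɢ/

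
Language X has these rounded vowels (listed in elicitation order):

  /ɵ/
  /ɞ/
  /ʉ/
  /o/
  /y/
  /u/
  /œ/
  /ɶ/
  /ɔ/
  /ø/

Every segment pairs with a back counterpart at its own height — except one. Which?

High: /y/ ~ /ʉ/ ~ /u/
High-mid: /ø/ ~ /ɵ/ ~ /o/
Low-mid: /œ/ ~ /ɞ/ ~ /ɔ/
Low: only /ɶ/ (front); no back partner.
So /ɶ/ is the unpaired segment.

/ɶ/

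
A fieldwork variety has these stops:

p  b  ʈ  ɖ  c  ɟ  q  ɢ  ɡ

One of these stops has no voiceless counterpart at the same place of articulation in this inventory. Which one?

/ɡ/

Bilabial: /p/ ~ /b/
Retroflex: /ʈ/ ~ /ɖ/
Palatal: /c/ ~ /ɟ/
Uvular: /q/ ~ /ɢ/
Velar: only /ɡ/ (voiced); no voiceless partner.
So /ɡ/ is the unpaired segment.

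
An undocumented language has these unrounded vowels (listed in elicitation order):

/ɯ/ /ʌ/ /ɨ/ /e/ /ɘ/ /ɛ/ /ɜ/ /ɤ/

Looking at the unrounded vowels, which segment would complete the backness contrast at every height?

height            front     central   back    
high              —         ɨ         ɯ       
high-mid          e         ɘ         ɤ       
low-mid           ɛ         ɜ         ʌ       
The high row has no front member, so the gap is the high front unrounded vowel /i/.

/i/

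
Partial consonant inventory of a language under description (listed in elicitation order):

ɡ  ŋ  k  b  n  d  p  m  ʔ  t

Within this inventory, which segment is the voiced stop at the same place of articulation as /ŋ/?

/ɡ/

/ŋ/ is a velar nasal.
The voiced stop at the same place is a voiced velar stop — in this inventory, /ɡ/.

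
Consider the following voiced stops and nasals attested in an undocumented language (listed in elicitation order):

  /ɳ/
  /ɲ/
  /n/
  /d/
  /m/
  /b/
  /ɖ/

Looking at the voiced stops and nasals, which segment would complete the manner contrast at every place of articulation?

bilabial: oral stop /b/, nasal /m/.
alveolar: oral stop /d/, nasal /n/.
retroflex: oral stop /ɖ/, nasal /ɳ/.
palatal: oral stop —, nasal /ɲ/.
The palatal row has no oral stop member, so the gap is the palatal oral stop /ɟ/.

/ɟ/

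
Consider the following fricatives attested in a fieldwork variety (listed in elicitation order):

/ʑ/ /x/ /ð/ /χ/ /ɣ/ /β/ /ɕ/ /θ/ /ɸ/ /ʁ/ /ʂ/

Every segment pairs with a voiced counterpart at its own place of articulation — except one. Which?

Bilabial: /ɸ/ ~ /β/
Dental: /θ/ ~ /ð/
Alveolo-palatal: /ɕ/ ~ /ʑ/
Velar: /x/ ~ /ɣ/
Uvular: /χ/ ~ /ʁ/
Retroflex: only /ʂ/ (voiceless); no voiced partner.
So /ʂ/ is the unpaired segment.

/ʂ/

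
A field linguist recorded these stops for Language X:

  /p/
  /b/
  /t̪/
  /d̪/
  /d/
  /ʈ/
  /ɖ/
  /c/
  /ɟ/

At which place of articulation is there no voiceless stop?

alveolar

bilabial: voiceless /p/, voiced /b/.
dental: voiceless /t̪/, voiced /d̪/.
alveolar: voiceless —, voiced /d/.
retroflex: voiceless /ʈ/, voiced /ɖ/.
palatal: voiceless /c/, voiced /ɟ/.
Every place of articulation has a voiceless member except alveolar, where /t/ would be expected.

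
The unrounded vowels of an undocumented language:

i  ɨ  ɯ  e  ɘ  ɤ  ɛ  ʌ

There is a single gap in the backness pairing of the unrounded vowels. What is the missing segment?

/ɜ/

Front: /i/ (high), /e/ (high-mid), /ɛ/ (low-mid).
Central: /ɨ/ (high), /ɘ/ (high-mid).
Back: /ɯ/ (high), /ɤ/ (high-mid), /ʌ/ (low-mid).
The low-mid row has no central member, so the gap is the low-mid central unrounded vowel /ɜ/.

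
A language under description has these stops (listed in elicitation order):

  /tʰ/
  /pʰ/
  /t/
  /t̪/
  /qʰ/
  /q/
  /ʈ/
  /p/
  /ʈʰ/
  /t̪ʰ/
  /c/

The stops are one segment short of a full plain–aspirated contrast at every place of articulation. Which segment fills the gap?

Plain: /p/ (bilabial), /t̪/ (dental), /t/ (alveolar), /ʈ/ (retroflex), /c/ (palatal), /q/ (uvular).
Aspirated: /pʰ/ (bilabial), /t̪ʰ/ (dental), /tʰ/ (alveolar), /ʈʰ/ (retroflex), /qʰ/ (uvular).
The palatal row has no aspirated member, so the gap is the aspirated palatal stop /cʰ/.

/cʰ/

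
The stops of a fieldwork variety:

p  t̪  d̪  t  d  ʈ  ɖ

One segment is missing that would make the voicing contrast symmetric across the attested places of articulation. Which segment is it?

bilabial: voiceless /p/, voiced —.
dental: voiceless /t̪/, voiced /d̪/.
alveolar: voiceless /t/, voiced /d/.
retroflex: voiceless /ʈ/, voiced /ɖ/.
The bilabial row has no voiced member, so the gap is the voiced bilabial stop /b/.

/b/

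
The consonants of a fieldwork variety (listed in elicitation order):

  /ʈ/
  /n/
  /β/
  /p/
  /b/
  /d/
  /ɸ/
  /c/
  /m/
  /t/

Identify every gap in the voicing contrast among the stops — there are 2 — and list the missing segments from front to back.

/ɖ/, /ɟ/

place of articulation  voiceless  voiced  
bilabial          p         b       
alveolar          t         d       
retroflex         ʈ         —       
palatal           c         —       
Gaps, from front to back: retroflex lacks voiced (/ɖ/); palatal lacks voiced (/ɟ/).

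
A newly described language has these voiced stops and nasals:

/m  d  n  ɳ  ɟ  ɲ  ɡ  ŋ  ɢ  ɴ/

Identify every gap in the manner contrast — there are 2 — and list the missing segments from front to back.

/b/, /ɖ/

bilabial: oral stop —, nasal /m/.
alveolar: oral stop /d/, nasal /n/.
retroflex: oral stop —, nasal /ɳ/.
palatal: oral stop /ɟ/, nasal /ɲ/.
velar: oral stop /ɡ/, nasal /ŋ/.
uvular: oral stop /ɢ/, nasal /ɴ/.
Gaps, from front to back: bilabial lacks oral stop (/b/); retroflex lacks oral stop (/ɖ/).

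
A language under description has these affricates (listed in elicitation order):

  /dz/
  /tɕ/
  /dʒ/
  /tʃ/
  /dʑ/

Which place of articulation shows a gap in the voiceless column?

Voiceless: /tʃ/ (postalveolar), /tɕ/ (alveolo-palatal).
Voiced: /dz/ (alveolar), /dʒ/ (postalveolar), /dʑ/ (alveolo-palatal).
Every place of articulation has a voiceless member except alveolar, where /ts/ would be expected.

alveolar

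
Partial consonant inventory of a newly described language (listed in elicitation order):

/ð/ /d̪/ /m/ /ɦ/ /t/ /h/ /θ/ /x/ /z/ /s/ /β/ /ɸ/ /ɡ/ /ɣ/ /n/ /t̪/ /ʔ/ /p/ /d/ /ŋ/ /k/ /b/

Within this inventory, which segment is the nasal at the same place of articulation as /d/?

/d/ is a voiced alveolar stop.
The nasal at the same place is an alveolar nasal — in this inventory, /n/.

/n/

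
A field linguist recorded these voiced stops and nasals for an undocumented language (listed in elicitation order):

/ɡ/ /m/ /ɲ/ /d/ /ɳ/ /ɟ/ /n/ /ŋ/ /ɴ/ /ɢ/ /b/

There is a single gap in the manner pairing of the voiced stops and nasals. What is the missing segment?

bilabial: oral stop /b/, nasal /m/.
alveolar: oral stop /d/, nasal /n/.
retroflex: oral stop —, nasal /ɳ/.
palatal: oral stop /ɟ/, nasal /ɲ/.
velar: oral stop /ɡ/, nasal /ŋ/.
uvular: oral stop /ɢ/, nasal /ɴ/.
The retroflex row has no oral stop member, so the gap is the retroflex oral stop /ɖ/.

/ɖ/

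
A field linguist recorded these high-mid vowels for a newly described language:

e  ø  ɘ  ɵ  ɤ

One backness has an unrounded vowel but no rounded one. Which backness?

back

backness          unrounded  rounded 
front             e         ø       
central           ɘ         ɵ       
back              ɤ         —       
Every backness has a rounded member except back, where /o/ would be expected.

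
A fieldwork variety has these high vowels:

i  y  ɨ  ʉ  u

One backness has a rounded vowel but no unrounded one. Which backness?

back

front: unrounded /i/, rounded /y/.
central: unrounded /ɨ/, rounded /ʉ/.
back: unrounded —, rounded /u/.
Every backness has an unrounded member except back, where /ɯ/ would be expected.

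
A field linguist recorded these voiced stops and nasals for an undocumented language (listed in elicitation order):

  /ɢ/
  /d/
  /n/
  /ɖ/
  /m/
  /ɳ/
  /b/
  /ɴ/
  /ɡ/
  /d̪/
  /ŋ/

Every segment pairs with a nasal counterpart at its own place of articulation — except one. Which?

Bilabial: /b/ ~ /m/
Alveolar: /d/ ~ /n/
Retroflex: /ɖ/ ~ /ɳ/
Velar: /ɡ/ ~ /ŋ/
Uvular: /ɢ/ ~ /ɴ/
Dental: only /d̪/ (oral stop); no nasal partner.
So /d̪/ is the unpaired segment.

/d̪/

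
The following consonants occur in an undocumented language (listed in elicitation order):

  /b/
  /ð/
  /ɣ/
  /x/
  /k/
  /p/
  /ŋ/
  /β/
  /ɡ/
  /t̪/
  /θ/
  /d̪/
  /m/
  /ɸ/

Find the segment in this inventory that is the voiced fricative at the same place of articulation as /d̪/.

/d̪/ is a voiced dental stop.
The voiced fricative at the same place is a voiced dental fricative — in this inventory, /ð/.

/ð/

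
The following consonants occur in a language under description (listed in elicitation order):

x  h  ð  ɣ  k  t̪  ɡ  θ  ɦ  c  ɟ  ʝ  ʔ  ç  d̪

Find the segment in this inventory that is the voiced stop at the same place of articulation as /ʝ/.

/ʝ/ is a voiced palatal fricative.
The voiced stop at the same place is a voiced palatal stop — in this inventory, /ɟ/.

/ɟ/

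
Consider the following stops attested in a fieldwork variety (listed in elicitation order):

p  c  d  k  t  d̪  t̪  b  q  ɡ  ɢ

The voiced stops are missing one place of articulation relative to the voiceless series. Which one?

palatal

bilabial: voiceless /p/, voiced /b/.
dental: voiceless /t̪/, voiced /d̪/.
alveolar: voiceless /t/, voiced /d/.
palatal: voiceless /c/, voiced —.
velar: voiceless /k/, voiced /ɡ/.
uvular: voiceless /q/, voiced /ɢ/.
Every place of articulation has a voiced member except palatal, where /ɟ/ would be expected.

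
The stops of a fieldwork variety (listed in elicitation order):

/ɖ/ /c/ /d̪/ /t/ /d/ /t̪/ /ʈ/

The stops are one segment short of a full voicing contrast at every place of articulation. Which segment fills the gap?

dental: voiceless /t̪/, voiced /d̪/.
alveolar: voiceless /t/, voiced /d/.
retroflex: voiceless /ʈ/, voiced /ɖ/.
palatal: voiceless /c/, voiced —.
The palatal row has no voiced member, so the gap is the voiced palatal stop /ɟ/.

/ɟ/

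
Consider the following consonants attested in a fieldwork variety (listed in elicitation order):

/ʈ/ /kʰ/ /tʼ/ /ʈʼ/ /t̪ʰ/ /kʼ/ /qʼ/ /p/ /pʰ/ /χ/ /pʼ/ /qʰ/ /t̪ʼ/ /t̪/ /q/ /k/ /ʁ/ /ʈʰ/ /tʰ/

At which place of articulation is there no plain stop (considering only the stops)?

alveolar

Plain: /p/ (bilabial), /t̪/ (dental), /ʈ/ (retroflex), /k/ (velar), /q/ (uvular).
Aspirated: /pʰ/ (bilabial), /t̪ʰ/ (dental), /tʰ/ (alveolar), /ʈʰ/ (retroflex), /kʰ/ (velar), /qʰ/ (uvular).
Ejective: /pʼ/ (bilabial), /t̪ʼ/ (dental), /tʼ/ (alveolar), /ʈʼ/ (retroflex), /kʼ/ (velar), /qʼ/ (uvular).
Every place of articulation has a plain member except alveolar, where /t/ would be expected.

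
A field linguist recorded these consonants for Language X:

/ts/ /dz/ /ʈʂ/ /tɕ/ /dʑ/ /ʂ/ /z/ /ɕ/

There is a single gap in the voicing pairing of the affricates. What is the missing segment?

/ɖʐ/

alveolar: voiceless /ts/, voiced /dz/.
retroflex: voiceless /ʈʂ/, voiced —.
alveolo-palatal: voiceless /tɕ/, voiced /dʑ/.
The retroflex row has no voiced member, so the gap is the voiced retroflex affricate /ɖʐ/.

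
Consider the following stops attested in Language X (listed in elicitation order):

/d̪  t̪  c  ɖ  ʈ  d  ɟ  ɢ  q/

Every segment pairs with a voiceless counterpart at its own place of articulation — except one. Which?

/d/

Dental: /t̪/ ~ /d̪/
Retroflex: /ʈ/ ~ /ɖ/
Palatal: /c/ ~ /ɟ/
Uvular: /q/ ~ /ɢ/
Alveolar: only /d/ (voiced); no voiceless partner.
So /d/ is the unpaired segment.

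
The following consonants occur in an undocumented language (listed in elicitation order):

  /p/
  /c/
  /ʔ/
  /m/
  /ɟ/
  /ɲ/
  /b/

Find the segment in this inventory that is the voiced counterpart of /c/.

/ɟ/

/c/ is a voiceless palatal stop.
The voiced counterpart is a voiced palatal stop — in this inventory, /ɟ/.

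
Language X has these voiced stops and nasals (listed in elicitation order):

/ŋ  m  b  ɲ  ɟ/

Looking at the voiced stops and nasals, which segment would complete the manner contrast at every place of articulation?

/ɡ/

place of articulation  oral stop  nasal   
bilabial          b         m       
palatal           ɟ         ɲ       
velar             —         ŋ       
The velar row has no oral stop member, so the gap is the velar oral stop /ɡ/.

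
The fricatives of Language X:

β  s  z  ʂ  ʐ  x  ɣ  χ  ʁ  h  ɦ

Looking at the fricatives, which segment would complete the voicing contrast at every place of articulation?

/ɸ/

place of articulation  voiceless  voiced  
bilabial          —         β       
alveolar          s         z       
retroflex         ʂ         ʐ       
velar             x         ɣ       
uvular            χ         ʁ       
glottal           h         ɦ       
The bilabial row has no voiceless member, so the gap is the voiceless bilabial fricative /ɸ/.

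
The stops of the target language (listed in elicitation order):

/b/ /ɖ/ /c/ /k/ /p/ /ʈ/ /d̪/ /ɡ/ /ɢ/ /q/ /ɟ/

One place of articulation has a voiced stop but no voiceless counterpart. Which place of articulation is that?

dental

bilabial: voiceless /p/, voiced /b/.
dental: voiceless —, voiced /d̪/.
retroflex: voiceless /ʈ/, voiced /ɖ/.
palatal: voiceless /c/, voiced /ɟ/.
velar: voiceless /k/, voiced /ɡ/.
uvular: voiceless /q/, voiced /ɢ/.
Every place of articulation has a voiceless member except dental, where /t̪/ would be expected.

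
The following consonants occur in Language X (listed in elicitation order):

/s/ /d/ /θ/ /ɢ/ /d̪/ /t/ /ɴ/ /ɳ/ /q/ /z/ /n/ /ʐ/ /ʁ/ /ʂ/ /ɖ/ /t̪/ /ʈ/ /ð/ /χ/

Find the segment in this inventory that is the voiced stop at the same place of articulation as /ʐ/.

/ɖ/

/ʐ/ is a voiced retroflex fricative.
The voiced stop at the same place is a voiced retroflex stop — in this inventory, /ɖ/.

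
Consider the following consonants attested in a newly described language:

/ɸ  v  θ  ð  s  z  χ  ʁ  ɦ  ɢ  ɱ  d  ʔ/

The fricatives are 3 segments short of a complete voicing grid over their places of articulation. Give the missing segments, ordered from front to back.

place of articulation  voiceless  voiced  
bilabial          ɸ         —       
labiodental       —         v       
dental            θ         ð       
alveolar          s         z       
uvular            χ         ʁ       
glottal           —         ɦ       
Gaps, from front to back: bilabial lacks voiced (/β/); labiodental lacks voiceless (/f/); glottal lacks voiceless (/h/).

/β/, /f/, /h/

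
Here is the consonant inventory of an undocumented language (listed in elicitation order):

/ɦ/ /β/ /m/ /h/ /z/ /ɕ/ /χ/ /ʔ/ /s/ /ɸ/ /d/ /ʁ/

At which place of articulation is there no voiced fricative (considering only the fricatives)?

place of articulation  voiceless  voiced  
bilabial          ɸ         β       
alveolar          s         z       
alveolo-palatal   ɕ         —       
uvular            χ         ʁ       
glottal           h         ɦ       
Every place of articulation has a voiced member except alveolo-palatal, where /ʑ/ would be expected.

alveolo-palatal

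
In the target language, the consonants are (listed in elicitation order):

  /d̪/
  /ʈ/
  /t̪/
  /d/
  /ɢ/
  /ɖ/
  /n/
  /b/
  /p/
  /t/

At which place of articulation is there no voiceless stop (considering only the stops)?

Voiceless: /p/ (bilabial), /t̪/ (dental), /t/ (alveolar), /ʈ/ (retroflex).
Voiced: /b/ (bilabial), /d̪/ (dental), /d/ (alveolar), /ɖ/ (retroflex), /ɢ/ (uvular).
Every place of articulation has a voiceless member except uvular, where /q/ would be expected.

uvular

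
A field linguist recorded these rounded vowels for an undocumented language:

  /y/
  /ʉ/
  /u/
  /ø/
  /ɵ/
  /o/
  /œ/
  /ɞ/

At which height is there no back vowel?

low-mid

high: front /y/, central /ʉ/, back /u/.
high-mid: front /ø/, central /ɵ/, back /o/.
low-mid: front /œ/, central /ɞ/, back —.
Every height has a back member except low-mid, where /ɔ/ would be expected.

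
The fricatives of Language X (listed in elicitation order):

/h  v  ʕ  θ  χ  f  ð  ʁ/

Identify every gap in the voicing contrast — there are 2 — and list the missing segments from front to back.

/ħ/, /ɦ/

place of articulation  voiceless  voiced  
labiodental       f         v       
dental            θ         ð       
uvular            χ         ʁ       
pharyngeal        —         ʕ       
glottal           h         —       
Gaps, from front to back: pharyngeal lacks voiceless (/ħ/); glottal lacks voiced (/ɦ/).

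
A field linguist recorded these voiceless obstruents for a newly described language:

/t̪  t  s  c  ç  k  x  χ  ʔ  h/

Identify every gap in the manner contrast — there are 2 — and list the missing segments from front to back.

Stop: /t̪/ (dental), /t/ (alveolar), /c/ (palatal), /k/ (velar), /ʔ/ (glottal).
Fricative: /s/ (alveolar), /ç/ (palatal), /x/ (velar), /χ/ (uvular), /h/ (glottal).
Gaps, from front to back: dental lacks fricative (/θ/); uvular lacks stop (/q/).

/θ/, /q/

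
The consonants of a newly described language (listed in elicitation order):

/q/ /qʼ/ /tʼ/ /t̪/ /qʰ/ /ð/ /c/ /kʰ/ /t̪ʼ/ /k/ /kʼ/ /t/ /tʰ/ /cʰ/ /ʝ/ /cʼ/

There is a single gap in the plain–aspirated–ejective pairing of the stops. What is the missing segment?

/t̪ʰ/

dental: plain /t̪/, aspirated —, ejective /t̪ʼ/.
alveolar: plain /t/, aspirated /tʰ/, ejective /tʼ/.
palatal: plain /c/, aspirated /cʰ/, ejective /cʼ/.
velar: plain /k/, aspirated /kʰ/, ejective /kʼ/.
uvular: plain /q/, aspirated /qʰ/, ejective /qʼ/.
The dental row has no aspirated member, so the gap is the aspirated dental stop /t̪ʰ/.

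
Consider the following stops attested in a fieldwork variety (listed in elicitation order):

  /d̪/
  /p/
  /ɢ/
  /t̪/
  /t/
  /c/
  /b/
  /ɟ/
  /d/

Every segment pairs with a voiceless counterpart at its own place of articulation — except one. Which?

/ɢ/

Bilabial: /p/ ~ /b/
Dental: /t̪/ ~ /d̪/
Alveolar: /t/ ~ /d/
Palatal: /c/ ~ /ɟ/
Uvular: only /ɢ/ (voiced); no voiceless partner.
So /ɢ/ is the unpaired segment.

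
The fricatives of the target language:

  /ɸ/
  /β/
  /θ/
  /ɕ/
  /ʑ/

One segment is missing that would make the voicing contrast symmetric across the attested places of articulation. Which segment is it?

Voiceless: /ɸ/ (bilabial), /θ/ (dental), /ɕ/ (alveolo-palatal).
Voiced: /β/ (bilabial), /ʑ/ (alveolo-palatal).
The dental row has no voiced member, so the gap is the voiced dental fricative /ð/.

/ð/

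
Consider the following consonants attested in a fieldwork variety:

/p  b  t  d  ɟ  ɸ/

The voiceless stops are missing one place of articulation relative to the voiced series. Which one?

Voiceless: /p/ (bilabial), /t/ (alveolar).
Voiced: /b/ (bilabial), /d/ (alveolar), /ɟ/ (palatal).
Every place of articulation has a voiceless member except palatal, where /c/ would be expected.

palatal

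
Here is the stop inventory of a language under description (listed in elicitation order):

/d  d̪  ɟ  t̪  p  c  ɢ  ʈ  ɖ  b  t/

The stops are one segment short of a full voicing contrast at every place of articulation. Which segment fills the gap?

Voiceless: /p/ (bilabial), /t̪/ (dental), /t/ (alveolar), /ʈ/ (retroflex), /c/ (palatal).
Voiced: /b/ (bilabial), /d̪/ (dental), /d/ (alveolar), /ɖ/ (retroflex), /ɟ/ (palatal), /ɢ/ (uvular).
The uvular row has no voiceless member, so the gap is the voiceless uvular stop /q/.

/q/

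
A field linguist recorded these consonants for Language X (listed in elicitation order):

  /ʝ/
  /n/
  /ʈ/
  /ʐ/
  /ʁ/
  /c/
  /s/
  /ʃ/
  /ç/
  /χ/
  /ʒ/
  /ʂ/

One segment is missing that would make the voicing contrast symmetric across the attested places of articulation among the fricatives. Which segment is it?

/z/

alveolar: voiceless /s/, voiced —.
postalveolar: voiceless /ʃ/, voiced /ʒ/.
retroflex: voiceless /ʂ/, voiced /ʐ/.
palatal: voiceless /ç/, voiced /ʝ/.
uvular: voiceless /χ/, voiced /ʁ/.
The alveolar row has no voiced member, so the gap is the voiced alveolar fricative /z/.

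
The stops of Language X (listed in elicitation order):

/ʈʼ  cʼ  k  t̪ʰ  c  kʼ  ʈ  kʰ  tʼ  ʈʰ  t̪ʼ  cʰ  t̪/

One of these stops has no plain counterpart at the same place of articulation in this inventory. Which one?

/tʼ/

Dental: /t̪/ ~ /t̪ʰ/ ~ /t̪ʼ/
Retroflex: /ʈ/ ~ /ʈʰ/ ~ /ʈʼ/
Palatal: /c/ ~ /cʰ/ ~ /cʼ/
Velar: /k/ ~ /kʰ/ ~ /kʼ/
Alveolar: only /tʼ/ (ejective); no plain partner.
So /tʼ/ is the unpaired segment.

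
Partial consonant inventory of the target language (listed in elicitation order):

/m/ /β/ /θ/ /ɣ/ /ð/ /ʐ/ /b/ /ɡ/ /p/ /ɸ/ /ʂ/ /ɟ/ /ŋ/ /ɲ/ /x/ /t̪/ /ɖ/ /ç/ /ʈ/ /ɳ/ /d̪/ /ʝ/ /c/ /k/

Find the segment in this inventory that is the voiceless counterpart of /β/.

/ɸ/

/β/ is a voiced bilabial fricative.
The voiceless counterpart is a voiceless bilabial fricative — in this inventory, /ɸ/.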